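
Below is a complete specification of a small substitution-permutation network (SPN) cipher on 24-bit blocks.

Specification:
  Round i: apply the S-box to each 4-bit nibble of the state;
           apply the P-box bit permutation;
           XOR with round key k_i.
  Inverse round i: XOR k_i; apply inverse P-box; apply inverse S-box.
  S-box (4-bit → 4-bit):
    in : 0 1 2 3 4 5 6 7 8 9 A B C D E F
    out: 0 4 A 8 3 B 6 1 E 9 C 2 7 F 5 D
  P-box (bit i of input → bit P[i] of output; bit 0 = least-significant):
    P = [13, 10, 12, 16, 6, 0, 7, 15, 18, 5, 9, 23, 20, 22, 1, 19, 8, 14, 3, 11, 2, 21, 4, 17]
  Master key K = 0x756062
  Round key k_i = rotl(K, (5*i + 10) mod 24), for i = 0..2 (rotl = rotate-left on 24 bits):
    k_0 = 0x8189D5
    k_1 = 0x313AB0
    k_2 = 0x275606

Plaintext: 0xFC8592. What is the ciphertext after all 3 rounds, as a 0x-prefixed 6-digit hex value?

0xC329A2

s_0 = plaintext = 0xFC8592
s_1 = Round(s_0, k_0) = 0x4E4CAB
s_2 = Round(s_1, k_1) = 0x45BD1C
s_3 = Round(s_2, k_2) = 0xC329A2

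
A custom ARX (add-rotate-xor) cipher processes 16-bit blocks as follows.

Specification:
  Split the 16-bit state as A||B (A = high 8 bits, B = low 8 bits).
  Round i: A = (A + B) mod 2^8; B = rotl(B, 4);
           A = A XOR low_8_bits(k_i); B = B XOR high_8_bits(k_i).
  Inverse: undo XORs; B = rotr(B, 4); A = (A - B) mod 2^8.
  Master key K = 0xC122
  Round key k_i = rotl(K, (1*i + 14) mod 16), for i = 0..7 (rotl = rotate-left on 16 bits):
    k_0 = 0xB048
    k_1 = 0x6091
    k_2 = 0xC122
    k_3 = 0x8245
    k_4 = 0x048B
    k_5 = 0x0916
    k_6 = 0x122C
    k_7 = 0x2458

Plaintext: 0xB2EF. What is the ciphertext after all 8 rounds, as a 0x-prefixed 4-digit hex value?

s_0 = plaintext = 0xB2EF
s_1 = Round(s_0, k_0) = 0xE94E
s_2 = Round(s_1, k_1) = 0xA684
s_3 = Round(s_2, k_2) = 0x0889
s_4 = Round(s_3, k_3) = 0xD41A
s_5 = Round(s_4, k_4) = 0x65A5
s_6 = Round(s_5, k_5) = 0x1C53
s_7 = Round(s_6, k_6) = 0x4327
s_8 = Round(s_7, k_7) = 0x3256

0x3256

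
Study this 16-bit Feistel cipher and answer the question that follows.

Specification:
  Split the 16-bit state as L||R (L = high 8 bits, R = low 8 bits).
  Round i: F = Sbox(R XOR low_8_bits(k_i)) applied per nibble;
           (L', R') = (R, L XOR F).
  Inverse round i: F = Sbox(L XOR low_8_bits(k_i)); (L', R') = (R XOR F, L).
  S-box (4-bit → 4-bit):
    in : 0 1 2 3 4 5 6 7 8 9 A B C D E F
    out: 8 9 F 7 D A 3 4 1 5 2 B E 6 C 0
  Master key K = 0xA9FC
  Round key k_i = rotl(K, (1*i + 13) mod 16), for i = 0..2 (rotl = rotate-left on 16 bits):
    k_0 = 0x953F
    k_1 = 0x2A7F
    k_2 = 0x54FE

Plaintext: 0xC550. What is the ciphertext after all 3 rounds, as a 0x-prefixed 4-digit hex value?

0x424B

s_0 = plaintext = 0xC550
s_1 = Round(s_0, k_0) = 0x50F5
s_2 = Round(s_1, k_1) = 0xF542
s_3 = Round(s_2, k_2) = 0x424B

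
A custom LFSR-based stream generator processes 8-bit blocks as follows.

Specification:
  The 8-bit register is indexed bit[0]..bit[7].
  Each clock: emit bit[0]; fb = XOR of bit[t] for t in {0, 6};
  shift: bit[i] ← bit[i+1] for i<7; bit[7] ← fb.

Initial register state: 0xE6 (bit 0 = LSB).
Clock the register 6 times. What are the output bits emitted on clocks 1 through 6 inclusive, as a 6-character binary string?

reg_0 = 0xE6
clock 1: out=0, reg = 0xF3
clock 2: out=1, reg = 0x79
clock 3: out=1, reg = 0x3C
clock 4: out=0, reg = 0x1E
clock 5: out=0, reg = 0x0F
clock 6: out=1, reg = 0x87

011001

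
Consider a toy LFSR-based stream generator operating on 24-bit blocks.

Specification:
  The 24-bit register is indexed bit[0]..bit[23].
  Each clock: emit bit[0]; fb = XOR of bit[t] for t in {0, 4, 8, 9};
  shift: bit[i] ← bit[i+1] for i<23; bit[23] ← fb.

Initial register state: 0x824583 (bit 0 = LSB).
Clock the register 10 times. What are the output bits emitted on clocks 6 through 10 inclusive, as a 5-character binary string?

reg_0 = 0x824583
clock 1: out=1, reg = 0x4122C1
clock 2: out=1, reg = 0x209160
clock 3: out=0, reg = 0x9048B0
clock 4: out=0, reg = 0xC82458
clock 5: out=0, reg = 0xE4122C
clock 6: out=0, reg = 0xF20916
clock 7: out=0, reg = 0x79048B
clock 8: out=1, reg = 0xBC8245
clock 9: out=1, reg = 0x5E4122
clock 10: out=0, reg = 0xAF2091

00110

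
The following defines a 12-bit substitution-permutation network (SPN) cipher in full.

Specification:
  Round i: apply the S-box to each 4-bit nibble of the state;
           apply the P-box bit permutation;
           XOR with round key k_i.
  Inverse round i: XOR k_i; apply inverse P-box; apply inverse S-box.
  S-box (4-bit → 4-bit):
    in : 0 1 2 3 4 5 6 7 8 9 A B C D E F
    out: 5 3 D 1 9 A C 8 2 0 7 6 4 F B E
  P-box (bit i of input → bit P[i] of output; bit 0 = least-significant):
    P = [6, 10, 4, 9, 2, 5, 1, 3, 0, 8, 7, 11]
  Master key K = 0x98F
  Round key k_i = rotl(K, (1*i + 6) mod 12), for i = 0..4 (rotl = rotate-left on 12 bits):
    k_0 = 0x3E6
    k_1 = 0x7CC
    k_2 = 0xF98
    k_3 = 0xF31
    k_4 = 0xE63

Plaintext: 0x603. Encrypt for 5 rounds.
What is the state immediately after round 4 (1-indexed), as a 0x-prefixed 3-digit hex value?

0x62B

s_0 = plaintext = 0x603
s_1 = Round(s_0, k_0) = 0xB20
s_2 = Round(s_1, k_1) = 0x612
s_3 = Round(s_2, k_2) = 0x56C
s_4 = Round(s_3, k_3) = 0x62B
s_5 = Round(s_4, k_4) = 0x2FD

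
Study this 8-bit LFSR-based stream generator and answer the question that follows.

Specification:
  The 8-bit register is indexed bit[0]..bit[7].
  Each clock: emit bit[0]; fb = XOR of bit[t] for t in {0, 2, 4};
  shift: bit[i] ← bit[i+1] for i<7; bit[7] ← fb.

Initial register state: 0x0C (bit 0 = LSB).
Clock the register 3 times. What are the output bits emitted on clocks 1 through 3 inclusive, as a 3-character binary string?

001

reg_0 = 0x0C
clock 1: out=0, reg = 0x86
clock 2: out=0, reg = 0xC3
clock 3: out=1, reg = 0xE1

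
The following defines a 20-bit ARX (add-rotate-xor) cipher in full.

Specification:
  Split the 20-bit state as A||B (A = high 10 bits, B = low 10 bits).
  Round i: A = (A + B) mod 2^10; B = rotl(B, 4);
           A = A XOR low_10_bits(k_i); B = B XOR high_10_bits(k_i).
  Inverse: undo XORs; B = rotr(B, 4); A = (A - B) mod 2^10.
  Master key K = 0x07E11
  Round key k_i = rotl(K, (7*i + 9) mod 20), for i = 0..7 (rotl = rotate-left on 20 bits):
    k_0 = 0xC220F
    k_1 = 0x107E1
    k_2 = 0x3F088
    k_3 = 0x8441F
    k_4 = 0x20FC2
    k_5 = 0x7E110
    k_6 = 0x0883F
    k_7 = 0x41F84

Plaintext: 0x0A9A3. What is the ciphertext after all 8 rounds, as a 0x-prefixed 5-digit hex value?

0x47796

s_0 = plaintext = 0x0A9A3
s_1 = Round(s_0, k_0) = 0xF093E
s_2 = Round(s_1, k_1) = 0xB87A5
s_3 = Round(s_2, k_2) = 0x83AA2
s_4 = Round(s_3, k_3) = 0x2BC3B
s_5 = Round(s_4, k_4) = 0xCA333
s_6 = Round(s_5, k_5) = 0xD2EC4
s_7 = Round(s_6, k_6) = 0x8C069
s_8 = Round(s_7, k_7) = 0x47796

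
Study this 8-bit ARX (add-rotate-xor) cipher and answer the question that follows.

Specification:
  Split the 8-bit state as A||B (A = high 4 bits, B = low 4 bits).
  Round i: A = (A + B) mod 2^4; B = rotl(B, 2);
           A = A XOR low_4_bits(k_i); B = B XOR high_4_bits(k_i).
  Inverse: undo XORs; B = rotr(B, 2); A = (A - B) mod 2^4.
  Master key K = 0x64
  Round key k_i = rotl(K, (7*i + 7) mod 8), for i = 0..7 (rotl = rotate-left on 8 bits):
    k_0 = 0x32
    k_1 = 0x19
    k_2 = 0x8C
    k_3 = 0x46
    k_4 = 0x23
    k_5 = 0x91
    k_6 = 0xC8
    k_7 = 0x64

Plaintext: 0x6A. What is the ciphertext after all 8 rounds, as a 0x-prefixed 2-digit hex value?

s_0 = plaintext = 0x6A
s_1 = Round(s_0, k_0) = 0x29
s_2 = Round(s_1, k_1) = 0x27
s_3 = Round(s_2, k_2) = 0x55
s_4 = Round(s_3, k_3) = 0xC1
s_5 = Round(s_4, k_4) = 0xE6
s_6 = Round(s_5, k_5) = 0x50
s_7 = Round(s_6, k_6) = 0xDC
s_8 = Round(s_7, k_7) = 0xD5

0xD5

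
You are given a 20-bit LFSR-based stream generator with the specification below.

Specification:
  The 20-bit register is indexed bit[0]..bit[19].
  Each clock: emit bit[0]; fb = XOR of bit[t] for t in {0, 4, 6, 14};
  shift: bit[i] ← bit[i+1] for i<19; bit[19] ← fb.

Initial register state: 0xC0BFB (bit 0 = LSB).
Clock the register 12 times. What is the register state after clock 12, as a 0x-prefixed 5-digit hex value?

0xD9BC0

reg_0 = 0xC0BFB
clock 1: out=1, reg = 0xE05FD
clock 2: out=1, reg = 0xF02FE
clock 3: out=0, reg = 0x7817F
clock 4: out=1, reg = 0xBC0BF
clock 5: out=1, reg = 0xDE05F
clock 6: out=1, reg = 0x6F02F
clock 7: out=1, reg = 0x37817
clock 8: out=1, reg = 0x9BC0B
clock 9: out=1, reg = 0xCDE05
clock 10: out=1, reg = 0x66F02
clock 11: out=0, reg = 0xB3781
clock 12: out=1, reg = 0xD9BC0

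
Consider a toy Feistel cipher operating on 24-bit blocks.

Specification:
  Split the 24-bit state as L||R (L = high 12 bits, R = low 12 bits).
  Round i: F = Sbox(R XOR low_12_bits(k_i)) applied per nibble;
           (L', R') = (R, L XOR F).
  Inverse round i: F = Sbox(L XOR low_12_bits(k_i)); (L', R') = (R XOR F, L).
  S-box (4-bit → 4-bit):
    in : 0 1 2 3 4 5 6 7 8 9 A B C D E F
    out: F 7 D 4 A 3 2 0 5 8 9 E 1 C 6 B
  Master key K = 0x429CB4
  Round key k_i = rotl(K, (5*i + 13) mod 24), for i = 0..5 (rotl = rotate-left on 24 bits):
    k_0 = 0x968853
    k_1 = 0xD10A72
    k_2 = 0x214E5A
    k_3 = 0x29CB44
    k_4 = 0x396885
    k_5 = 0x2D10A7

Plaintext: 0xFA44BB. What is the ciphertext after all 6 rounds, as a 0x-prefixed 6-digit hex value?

s_0 = plaintext = 0xFA44BB
s_1 = Round(s_0, k_0) = 0x4BBEC1
s_2 = Round(s_1, k_1) = 0xEC1E5F
s_3 = Round(s_2, k_2) = 0xE5F132
s_4 = Round(s_3, k_3) = 0x13275D
s_5 = Round(s_4, k_4) = 0x75DAF7
s_6 = Round(s_5, k_5) = 0xAF7E62

0xAF7E62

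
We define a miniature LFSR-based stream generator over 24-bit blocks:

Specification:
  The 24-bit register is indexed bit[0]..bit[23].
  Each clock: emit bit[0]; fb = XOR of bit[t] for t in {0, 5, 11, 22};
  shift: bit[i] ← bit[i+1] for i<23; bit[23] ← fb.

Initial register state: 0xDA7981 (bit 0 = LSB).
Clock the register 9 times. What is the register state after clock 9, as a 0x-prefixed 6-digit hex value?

reg_0 = 0xDA7981
clock 1: out=1, reg = 0xED3CC0
clock 2: out=0, reg = 0x769E60
clock 3: out=0, reg = 0xBB4F30
clock 4: out=0, reg = 0x5DA798
clock 5: out=0, reg = 0xAED3CC
clock 6: out=0, reg = 0x5769E6
clock 7: out=0, reg = 0xABB4F3
clock 8: out=1, reg = 0x55DA79
clock 9: out=1, reg = 0x2AED3C

0x2AED3C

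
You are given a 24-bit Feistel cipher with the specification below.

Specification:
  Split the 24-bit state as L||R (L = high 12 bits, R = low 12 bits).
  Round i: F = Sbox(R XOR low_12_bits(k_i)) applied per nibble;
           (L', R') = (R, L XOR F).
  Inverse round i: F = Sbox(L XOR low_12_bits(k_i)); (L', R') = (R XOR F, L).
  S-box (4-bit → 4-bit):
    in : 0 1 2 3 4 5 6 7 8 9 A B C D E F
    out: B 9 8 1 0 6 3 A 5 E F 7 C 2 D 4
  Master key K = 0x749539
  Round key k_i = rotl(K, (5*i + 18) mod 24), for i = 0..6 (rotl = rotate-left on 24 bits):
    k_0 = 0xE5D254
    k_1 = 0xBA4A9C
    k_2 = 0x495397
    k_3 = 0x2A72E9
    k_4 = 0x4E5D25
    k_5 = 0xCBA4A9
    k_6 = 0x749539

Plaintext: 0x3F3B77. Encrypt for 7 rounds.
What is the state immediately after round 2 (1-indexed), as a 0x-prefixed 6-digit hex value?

0xD721AA

s_0 = plaintext = 0x3F3B77
s_1 = Round(s_0, k_0) = 0xB77D72
s_2 = Round(s_1, k_1) = 0xD721AA
s_3 = Round(s_2, k_2) = 0x1AA560
s_4 = Round(s_3, k_3) = 0x560BF4
s_5 = Round(s_4, k_4) = 0xBF4649
s_6 = Round(s_5, k_5) = 0x64932F
s_7 = Round(s_6, k_6) = 0x32F5DA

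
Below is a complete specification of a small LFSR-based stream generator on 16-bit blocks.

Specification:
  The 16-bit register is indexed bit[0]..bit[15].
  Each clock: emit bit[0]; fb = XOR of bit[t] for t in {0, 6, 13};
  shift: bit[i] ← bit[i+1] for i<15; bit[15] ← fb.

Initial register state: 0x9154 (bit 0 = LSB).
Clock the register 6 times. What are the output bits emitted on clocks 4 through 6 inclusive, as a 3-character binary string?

reg_0 = 0x9154
clock 1: out=0, reg = 0xC8AA
clock 2: out=0, reg = 0x6455
clock 3: out=1, reg = 0xB22A
clock 4: out=0, reg = 0xD915
clock 5: out=1, reg = 0xEC8A
clock 6: out=0, reg = 0xF645

010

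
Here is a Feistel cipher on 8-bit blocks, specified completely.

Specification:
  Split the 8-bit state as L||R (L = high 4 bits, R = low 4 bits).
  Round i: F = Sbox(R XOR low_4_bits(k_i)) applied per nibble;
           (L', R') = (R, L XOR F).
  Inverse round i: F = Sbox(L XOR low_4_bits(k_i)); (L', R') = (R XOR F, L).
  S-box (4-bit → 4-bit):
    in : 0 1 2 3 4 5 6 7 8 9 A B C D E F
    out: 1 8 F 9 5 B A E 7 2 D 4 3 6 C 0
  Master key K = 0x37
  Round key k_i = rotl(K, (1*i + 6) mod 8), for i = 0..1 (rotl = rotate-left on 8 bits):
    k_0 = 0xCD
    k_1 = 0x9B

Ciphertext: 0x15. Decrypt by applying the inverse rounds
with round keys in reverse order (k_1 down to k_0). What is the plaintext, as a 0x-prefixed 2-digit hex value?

s_0 = ciphertext = 0x15
s_1 = InvRound(s_0, k_1) = 0x81
s_2 = InvRound(s_1, k_0) = 0xA8

0xA8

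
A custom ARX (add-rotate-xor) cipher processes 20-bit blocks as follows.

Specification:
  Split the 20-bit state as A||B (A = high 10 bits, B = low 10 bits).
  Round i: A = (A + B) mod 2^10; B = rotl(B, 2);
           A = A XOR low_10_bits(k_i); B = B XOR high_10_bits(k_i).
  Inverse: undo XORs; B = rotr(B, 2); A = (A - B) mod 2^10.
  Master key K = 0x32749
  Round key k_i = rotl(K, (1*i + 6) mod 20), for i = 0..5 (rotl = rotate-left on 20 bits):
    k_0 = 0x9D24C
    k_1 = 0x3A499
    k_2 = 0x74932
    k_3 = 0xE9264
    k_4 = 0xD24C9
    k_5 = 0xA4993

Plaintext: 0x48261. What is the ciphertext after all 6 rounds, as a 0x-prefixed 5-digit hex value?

s_0 = plaintext = 0x48261
s_1 = Round(s_0, k_0) = 0x737F2
s_2 = Round(s_1, k_1) = 0x49B22
s_3 = Round(s_2, k_2) = 0x5E959
s_4 = Round(s_3, k_3) = 0x2DEC1
s_5 = Round(s_4, k_4) = 0xEC44F
s_6 = Round(s_5, k_5) = 0x64FAE

0x64FAE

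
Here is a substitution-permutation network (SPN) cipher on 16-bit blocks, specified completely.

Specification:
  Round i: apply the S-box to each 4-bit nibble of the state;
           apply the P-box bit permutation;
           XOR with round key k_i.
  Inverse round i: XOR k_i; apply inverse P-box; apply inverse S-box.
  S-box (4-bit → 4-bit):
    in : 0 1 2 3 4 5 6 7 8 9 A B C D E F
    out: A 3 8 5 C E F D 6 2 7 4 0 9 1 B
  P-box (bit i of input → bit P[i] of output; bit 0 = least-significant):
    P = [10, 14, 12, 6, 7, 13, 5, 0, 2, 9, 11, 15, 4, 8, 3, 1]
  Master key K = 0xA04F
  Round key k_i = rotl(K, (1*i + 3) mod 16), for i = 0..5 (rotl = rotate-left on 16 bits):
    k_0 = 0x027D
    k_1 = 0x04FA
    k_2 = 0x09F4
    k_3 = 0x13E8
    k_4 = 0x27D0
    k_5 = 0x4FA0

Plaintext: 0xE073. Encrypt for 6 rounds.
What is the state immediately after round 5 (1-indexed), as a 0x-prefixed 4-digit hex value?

0x96FB

s_0 = plaintext = 0xE073
s_1 = Round(s_0, k_0) = 0x94CC
s_2 = Round(s_1, k_1) = 0x8DFA
s_3 = Round(s_2, k_2) = 0xFC79
s_4 = Round(s_3, k_3) = 0x525B
s_5 = Round(s_4, k_4) = 0x96FB
s_6 = Round(s_5, k_5) = 0xF425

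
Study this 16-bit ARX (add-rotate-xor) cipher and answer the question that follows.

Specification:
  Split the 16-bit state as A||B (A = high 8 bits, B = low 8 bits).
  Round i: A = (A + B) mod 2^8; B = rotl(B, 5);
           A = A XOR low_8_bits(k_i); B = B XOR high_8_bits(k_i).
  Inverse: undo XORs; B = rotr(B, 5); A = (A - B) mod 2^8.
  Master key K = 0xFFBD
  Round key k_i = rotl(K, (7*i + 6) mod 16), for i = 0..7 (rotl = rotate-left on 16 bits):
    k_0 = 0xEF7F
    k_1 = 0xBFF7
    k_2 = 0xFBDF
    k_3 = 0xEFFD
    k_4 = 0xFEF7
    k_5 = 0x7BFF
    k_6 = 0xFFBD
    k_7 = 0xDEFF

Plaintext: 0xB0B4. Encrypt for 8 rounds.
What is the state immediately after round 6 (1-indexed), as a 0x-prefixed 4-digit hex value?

0x0EEF

s_0 = plaintext = 0xB0B4
s_1 = Round(s_0, k_0) = 0x1B79
s_2 = Round(s_1, k_1) = 0x6390
s_3 = Round(s_2, k_2) = 0x2CE9
s_4 = Round(s_3, k_3) = 0xE8D2
s_5 = Round(s_4, k_4) = 0x4DA4
s_6 = Round(s_5, k_5) = 0x0EEF
s_7 = Round(s_6, k_6) = 0x4002
s_8 = Round(s_7, k_7) = 0xBD9E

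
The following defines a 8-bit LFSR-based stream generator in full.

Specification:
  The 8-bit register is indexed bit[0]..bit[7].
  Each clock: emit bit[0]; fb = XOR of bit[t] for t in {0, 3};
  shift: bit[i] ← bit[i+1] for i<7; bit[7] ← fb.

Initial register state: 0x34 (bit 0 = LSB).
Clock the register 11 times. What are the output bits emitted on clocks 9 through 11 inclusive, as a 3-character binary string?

reg_0 = 0x34
clock 1: out=0, reg = 0x1A
clock 2: out=0, reg = 0x8D
clock 3: out=1, reg = 0x46
clock 4: out=0, reg = 0x23
clock 5: out=1, reg = 0x91
clock 6: out=1, reg = 0xC8
clock 7: out=0, reg = 0xE4
clock 8: out=0, reg = 0x72
clock 9: out=0, reg = 0x39
clock 10: out=1, reg = 0x1C
clock 11: out=0, reg = 0x8E

010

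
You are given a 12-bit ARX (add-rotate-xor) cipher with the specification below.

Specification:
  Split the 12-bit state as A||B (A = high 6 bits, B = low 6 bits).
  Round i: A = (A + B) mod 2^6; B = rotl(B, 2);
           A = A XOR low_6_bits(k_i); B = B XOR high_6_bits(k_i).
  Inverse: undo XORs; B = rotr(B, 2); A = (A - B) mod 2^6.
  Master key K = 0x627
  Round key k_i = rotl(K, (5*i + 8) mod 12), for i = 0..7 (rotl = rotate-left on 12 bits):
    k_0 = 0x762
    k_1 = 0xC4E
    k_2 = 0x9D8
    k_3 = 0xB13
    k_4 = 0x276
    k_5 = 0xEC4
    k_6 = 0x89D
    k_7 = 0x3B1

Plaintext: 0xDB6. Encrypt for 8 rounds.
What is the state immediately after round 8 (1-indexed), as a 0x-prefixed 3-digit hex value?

s_0 = plaintext = 0xDB6
s_1 = Round(s_0, k_0) = 0x386
s_2 = Round(s_1, k_1) = 0x6A9
s_3 = Round(s_2, k_2) = 0x6C1
s_4 = Round(s_3, k_3) = 0x3E8
s_5 = Round(s_4, k_4) = 0x06B
s_6 = Round(s_5, k_5) = 0xA15
s_7 = Round(s_6, k_6) = 0x837
s_8 = Round(s_7, k_7) = 0x991

0x991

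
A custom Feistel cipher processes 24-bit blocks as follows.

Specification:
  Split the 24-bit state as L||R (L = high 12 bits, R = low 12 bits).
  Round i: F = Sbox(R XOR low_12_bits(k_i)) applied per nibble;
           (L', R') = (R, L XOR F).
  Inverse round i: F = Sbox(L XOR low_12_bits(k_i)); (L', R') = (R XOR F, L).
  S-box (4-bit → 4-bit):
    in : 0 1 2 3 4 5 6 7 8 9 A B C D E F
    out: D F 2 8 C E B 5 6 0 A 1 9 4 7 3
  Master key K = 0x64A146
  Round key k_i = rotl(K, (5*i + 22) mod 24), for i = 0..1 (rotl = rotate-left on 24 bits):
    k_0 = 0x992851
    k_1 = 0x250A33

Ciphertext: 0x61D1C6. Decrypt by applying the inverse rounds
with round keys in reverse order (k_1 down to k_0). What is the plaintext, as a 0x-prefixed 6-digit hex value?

s_0 = ciphertext = 0x61D1C6
s_1 = InvRound(s_0, k_1) = 0x8E161D
s_2 = InvRound(s_1, k_0) = 0xB008E1

0xB008E1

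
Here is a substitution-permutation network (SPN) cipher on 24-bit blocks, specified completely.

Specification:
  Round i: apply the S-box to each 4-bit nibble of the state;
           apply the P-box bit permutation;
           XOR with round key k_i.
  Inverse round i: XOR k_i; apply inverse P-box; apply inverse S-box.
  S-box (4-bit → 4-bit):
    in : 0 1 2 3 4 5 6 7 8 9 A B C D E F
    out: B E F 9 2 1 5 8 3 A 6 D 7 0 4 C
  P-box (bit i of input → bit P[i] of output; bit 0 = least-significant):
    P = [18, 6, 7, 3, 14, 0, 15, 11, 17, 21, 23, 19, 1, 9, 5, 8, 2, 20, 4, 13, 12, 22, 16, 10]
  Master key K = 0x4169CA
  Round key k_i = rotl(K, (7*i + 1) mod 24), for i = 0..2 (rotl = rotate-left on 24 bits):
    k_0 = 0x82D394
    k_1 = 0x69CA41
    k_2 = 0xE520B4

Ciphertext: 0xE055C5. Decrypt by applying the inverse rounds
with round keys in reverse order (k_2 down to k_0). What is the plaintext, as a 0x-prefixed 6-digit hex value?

0xF63B5A

s_0 = ciphertext = 0xE055C5
s_1 = InvRound(s_0, k_2) = 0xBFFD88
s_2 = InvRound(s_1, k_1) = 0x099642
s_3 = InvRound(s_2, k_0) = 0xF63B5A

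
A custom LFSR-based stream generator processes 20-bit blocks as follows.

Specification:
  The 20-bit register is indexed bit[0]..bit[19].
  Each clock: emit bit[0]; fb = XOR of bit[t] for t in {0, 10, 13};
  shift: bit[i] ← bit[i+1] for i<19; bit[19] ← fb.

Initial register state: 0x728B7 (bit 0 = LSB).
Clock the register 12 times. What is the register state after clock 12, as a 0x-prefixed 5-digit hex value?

0xB4472

reg_0 = 0x728B7
clock 1: out=1, reg = 0x3945B
clock 2: out=1, reg = 0x1CA2D
clock 3: out=1, reg = 0x8E516
clock 4: out=0, reg = 0x4728B
clock 5: out=1, reg = 0x23945
clock 6: out=1, reg = 0x11CA2
clock 7: out=0, reg = 0x88E51
clock 8: out=1, reg = 0x44728
clock 9: out=0, reg = 0xA2394
clock 10: out=0, reg = 0xD11CA
clock 11: out=0, reg = 0x688E5
clock 12: out=1, reg = 0xB4472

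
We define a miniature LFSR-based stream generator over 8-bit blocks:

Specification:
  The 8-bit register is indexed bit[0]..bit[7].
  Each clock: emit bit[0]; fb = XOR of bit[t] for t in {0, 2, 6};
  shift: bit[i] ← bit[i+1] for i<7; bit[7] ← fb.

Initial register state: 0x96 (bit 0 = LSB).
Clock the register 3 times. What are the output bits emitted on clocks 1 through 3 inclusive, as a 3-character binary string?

011

reg_0 = 0x96
clock 1: out=0, reg = 0xCB
clock 2: out=1, reg = 0x65
clock 3: out=1, reg = 0xB2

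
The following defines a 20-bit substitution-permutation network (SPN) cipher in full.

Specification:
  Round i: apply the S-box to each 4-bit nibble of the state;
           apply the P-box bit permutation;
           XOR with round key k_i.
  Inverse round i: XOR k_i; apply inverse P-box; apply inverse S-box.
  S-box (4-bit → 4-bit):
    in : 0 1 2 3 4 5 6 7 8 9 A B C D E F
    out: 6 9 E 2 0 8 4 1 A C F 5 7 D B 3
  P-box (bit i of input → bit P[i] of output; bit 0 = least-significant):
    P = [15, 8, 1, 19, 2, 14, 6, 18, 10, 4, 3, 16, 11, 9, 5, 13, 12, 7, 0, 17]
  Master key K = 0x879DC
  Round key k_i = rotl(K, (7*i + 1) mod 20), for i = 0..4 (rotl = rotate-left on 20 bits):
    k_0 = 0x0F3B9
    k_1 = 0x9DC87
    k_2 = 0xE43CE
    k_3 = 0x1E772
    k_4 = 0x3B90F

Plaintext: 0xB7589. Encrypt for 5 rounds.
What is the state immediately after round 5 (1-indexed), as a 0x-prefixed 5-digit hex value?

0x969E8

s_0 = plaintext = 0xB7589
s_1 = Round(s_0, k_0) = 0xDABBA
s_2 = Round(s_1, k_1) = 0x363E8
s_3 = Round(s_2, k_2) = 0x2027A
s_4 = Round(s_3, k_3) = 0xA64CD
s_5 = Round(s_4, k_4) = 0x969E8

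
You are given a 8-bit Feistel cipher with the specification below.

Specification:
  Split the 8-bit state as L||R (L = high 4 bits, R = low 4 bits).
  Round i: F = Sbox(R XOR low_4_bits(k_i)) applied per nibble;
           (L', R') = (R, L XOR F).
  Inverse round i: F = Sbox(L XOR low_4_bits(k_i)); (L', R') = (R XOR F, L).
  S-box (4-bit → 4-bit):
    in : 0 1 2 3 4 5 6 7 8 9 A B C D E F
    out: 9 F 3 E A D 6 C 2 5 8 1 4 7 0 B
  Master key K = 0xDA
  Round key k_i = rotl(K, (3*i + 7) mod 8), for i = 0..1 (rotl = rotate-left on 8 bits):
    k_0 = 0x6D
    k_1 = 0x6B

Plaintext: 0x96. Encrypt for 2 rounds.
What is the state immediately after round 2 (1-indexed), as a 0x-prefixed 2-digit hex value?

s_0 = plaintext = 0x96
s_1 = Round(s_0, k_0) = 0x68
s_2 = Round(s_1, k_1) = 0x88

0x88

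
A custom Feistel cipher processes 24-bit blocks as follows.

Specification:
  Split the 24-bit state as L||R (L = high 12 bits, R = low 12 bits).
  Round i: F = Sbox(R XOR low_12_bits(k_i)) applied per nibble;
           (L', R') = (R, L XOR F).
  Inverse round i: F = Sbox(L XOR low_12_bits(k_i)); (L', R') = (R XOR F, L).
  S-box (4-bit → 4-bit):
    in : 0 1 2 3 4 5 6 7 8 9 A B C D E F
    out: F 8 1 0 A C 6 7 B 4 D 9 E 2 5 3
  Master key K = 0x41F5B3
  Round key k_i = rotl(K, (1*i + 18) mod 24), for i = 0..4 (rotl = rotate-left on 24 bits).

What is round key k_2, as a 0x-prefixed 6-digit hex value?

K = 0x41F5B3
k_0 = rotl(K, (1*0+18) mod 24) = rotl(K, 18) = 0xCD07D6
k_1 = rotl(K, (1*1+18) mod 24) = rotl(K, 19) = 0x9A0FAD
k_2 = rotl(K, (1*2+18) mod 24) = rotl(K, 20) = 0x341F5B

0x341F5B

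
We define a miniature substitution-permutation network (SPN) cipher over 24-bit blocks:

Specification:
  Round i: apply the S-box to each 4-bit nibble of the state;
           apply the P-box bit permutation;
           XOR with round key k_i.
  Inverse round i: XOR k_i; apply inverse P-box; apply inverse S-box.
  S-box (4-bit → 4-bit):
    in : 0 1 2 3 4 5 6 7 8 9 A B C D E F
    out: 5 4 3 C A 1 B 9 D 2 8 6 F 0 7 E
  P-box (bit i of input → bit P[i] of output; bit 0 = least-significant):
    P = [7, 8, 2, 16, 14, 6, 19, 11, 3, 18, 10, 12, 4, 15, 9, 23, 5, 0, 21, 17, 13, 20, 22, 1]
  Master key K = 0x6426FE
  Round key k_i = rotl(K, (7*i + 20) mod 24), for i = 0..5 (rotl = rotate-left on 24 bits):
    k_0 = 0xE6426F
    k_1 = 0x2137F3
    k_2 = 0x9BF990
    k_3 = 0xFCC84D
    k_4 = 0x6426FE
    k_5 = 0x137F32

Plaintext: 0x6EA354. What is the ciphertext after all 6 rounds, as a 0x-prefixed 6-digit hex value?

0x04333F

s_0 = plaintext = 0x6EA354
s_1 = Round(s_0, k_0) = 0x57374C
s_2 = Round(s_1, k_1) = 0xA20C1F
s_3 = Round(s_2, k_2) = 0x96EEAF
s_4 = Round(s_3, k_3) = 0xEB4770
s_5 = Round(s_4, k_4) = 0x94DE73
s_6 = Round(s_5, k_5) = 0x04333F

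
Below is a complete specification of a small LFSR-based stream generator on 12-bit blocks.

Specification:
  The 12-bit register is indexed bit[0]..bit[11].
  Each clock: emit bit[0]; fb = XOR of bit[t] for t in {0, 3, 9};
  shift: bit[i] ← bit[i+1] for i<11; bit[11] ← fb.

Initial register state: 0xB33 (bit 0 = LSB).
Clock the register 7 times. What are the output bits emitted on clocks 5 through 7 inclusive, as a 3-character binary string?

110

reg_0 = 0xB33
clock 1: out=1, reg = 0x599
clock 2: out=1, reg = 0x2CC
clock 3: out=0, reg = 0x166
clock 4: out=0, reg = 0x0B3
clock 5: out=1, reg = 0x859
clock 6: out=1, reg = 0x42C
clock 7: out=0, reg = 0xA16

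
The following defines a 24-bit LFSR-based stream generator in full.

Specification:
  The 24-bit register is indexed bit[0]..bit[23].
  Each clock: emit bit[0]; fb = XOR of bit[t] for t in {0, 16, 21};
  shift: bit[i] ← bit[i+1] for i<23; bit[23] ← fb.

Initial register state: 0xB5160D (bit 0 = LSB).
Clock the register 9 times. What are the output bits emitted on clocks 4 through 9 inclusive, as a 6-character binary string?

reg_0 = 0xB5160D
clock 1: out=1, reg = 0xDA8B06
clock 2: out=0, reg = 0x6D4583
clock 3: out=1, reg = 0xB6A2C1
clock 4: out=1, reg = 0x5B5160
clock 5: out=0, reg = 0xADA8B0
clock 6: out=0, reg = 0x56D458
clock 7: out=0, reg = 0x2B6A2C
clock 8: out=0, reg = 0x15B516
clock 9: out=0, reg = 0x8ADA8B

100000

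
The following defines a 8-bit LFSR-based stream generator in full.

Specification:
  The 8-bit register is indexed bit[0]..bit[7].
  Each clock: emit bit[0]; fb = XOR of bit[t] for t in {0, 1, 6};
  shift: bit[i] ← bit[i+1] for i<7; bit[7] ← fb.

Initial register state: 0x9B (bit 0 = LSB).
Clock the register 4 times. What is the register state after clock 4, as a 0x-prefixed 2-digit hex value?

reg_0 = 0x9B
clock 1: out=1, reg = 0x4D
clock 2: out=1, reg = 0x26
clock 3: out=0, reg = 0x93
clock 4: out=1, reg = 0x49

0x49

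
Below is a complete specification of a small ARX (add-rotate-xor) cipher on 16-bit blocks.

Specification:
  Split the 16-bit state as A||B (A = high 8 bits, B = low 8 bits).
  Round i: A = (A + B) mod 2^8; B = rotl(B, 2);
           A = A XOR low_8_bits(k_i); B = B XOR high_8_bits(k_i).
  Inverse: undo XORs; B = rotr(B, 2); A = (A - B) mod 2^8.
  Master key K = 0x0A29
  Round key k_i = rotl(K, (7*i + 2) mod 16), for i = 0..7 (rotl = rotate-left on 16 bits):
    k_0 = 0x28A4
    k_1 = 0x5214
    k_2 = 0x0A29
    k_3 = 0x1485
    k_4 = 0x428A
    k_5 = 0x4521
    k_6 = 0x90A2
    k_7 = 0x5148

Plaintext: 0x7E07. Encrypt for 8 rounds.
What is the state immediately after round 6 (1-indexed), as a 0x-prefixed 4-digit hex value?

s_0 = plaintext = 0x7E07
s_1 = Round(s_0, k_0) = 0x2134
s_2 = Round(s_1, k_1) = 0x4182
s_3 = Round(s_2, k_2) = 0xEA00
s_4 = Round(s_3, k_3) = 0x6F14
s_5 = Round(s_4, k_4) = 0x0912
s_6 = Round(s_5, k_5) = 0x3A0D
s_7 = Round(s_6, k_6) = 0xE5A4
s_8 = Round(s_7, k_7) = 0xC1C3

0x3A0D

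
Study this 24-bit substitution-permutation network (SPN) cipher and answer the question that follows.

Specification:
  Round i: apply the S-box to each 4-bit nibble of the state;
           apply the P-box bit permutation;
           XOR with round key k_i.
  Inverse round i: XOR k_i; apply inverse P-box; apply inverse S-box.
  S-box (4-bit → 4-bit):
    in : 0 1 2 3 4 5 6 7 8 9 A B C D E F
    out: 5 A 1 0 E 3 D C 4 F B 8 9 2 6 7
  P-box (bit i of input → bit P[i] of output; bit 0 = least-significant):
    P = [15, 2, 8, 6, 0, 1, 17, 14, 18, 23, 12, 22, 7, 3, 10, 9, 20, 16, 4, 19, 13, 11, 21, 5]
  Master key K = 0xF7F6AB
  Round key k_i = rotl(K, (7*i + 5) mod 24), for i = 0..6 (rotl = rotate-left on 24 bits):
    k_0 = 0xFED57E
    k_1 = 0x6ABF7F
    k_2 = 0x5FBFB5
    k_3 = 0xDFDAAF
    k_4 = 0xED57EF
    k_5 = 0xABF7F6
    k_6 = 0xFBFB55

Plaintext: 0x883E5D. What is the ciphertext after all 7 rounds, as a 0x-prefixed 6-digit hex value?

s_0 = plaintext = 0x883E5D
s_1 = Round(s_0, k_0) = 0x5EC569
s_2 = Round(s_1, k_1) = 0xED54AA
s_3 = Round(s_2, k_2) = 0xBE677A
s_4 = Round(s_3, k_3) = 0x9C0C5B
s_5 = Round(s_4, k_4) = 0x917B0C
s_6 = Round(s_5, k_5) = 0xC05997
s_7 = Round(s_6, k_6) = 0x2D8AAE

0x2D8AAE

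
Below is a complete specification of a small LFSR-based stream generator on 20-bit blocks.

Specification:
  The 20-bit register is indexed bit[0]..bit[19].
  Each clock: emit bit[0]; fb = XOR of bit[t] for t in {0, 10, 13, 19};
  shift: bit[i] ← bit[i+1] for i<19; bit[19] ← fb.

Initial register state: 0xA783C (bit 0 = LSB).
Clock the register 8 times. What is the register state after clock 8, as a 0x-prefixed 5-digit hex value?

reg_0 = 0xA783C
clock 1: out=0, reg = 0x53C1E
clock 2: out=0, reg = 0x29E0F
clock 3: out=1, reg = 0x14F07
clock 4: out=1, reg = 0x0A783
clock 5: out=1, reg = 0x853C1
clock 6: out=1, reg = 0x429E0
clock 7: out=0, reg = 0xA14F0
clock 8: out=0, reg = 0x50A78

0x50A78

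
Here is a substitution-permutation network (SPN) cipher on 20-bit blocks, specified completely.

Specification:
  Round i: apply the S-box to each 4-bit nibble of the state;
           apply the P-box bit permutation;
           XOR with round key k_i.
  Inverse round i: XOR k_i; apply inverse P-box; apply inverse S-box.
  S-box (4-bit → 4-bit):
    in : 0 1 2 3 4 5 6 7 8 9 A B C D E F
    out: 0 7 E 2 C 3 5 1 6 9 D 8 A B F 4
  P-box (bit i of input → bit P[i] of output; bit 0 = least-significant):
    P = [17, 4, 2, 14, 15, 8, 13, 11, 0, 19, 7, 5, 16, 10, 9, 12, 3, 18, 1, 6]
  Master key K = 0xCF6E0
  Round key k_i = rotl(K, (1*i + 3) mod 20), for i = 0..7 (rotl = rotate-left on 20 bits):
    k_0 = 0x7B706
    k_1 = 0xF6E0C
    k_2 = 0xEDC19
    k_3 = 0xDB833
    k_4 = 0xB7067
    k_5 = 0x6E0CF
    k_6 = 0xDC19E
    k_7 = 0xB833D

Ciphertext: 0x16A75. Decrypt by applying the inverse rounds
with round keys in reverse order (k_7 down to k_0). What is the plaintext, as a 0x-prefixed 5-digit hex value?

0xD7671

s_0 = ciphertext = 0x16A75
s_1 = InvRound(s_0, k_7) = 0x903E9
s_2 = InvRound(s_1, k_6) = 0x2F972
s_3 = InvRound(s_2, k_5) = 0x5BAC8
s_4 = InvRound(s_3, k_4) = 0x1FE9A
s_5 = InvRound(s_4, k_3) = 0x58E0B
s_6 = InvRound(s_5, k_2) = 0xFA30D
s_7 = InvRound(s_6, k_1) = 0x037DB
s_8 = InvRound(s_7, k_0) = 0xD7671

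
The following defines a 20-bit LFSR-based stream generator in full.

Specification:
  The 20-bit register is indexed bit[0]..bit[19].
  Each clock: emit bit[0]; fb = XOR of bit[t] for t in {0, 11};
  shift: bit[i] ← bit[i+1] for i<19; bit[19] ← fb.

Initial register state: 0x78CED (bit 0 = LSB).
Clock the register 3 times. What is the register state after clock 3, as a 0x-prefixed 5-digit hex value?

0x8F19D

reg_0 = 0x78CED
clock 1: out=1, reg = 0x3C676
clock 2: out=0, reg = 0x1E33B
clock 3: out=1, reg = 0x8F19D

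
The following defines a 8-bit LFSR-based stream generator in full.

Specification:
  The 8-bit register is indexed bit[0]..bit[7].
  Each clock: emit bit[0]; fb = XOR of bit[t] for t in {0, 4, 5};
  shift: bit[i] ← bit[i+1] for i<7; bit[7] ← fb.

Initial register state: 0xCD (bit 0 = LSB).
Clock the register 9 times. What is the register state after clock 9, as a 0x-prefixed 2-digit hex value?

0xA7

reg_0 = 0xCD
clock 1: out=1, reg = 0xE6
clock 2: out=0, reg = 0xF3
clock 3: out=1, reg = 0xF9
clock 4: out=1, reg = 0xFC
clock 5: out=0, reg = 0x7E
clock 6: out=0, reg = 0x3F
clock 7: out=1, reg = 0x9F
clock 8: out=1, reg = 0x4F
clock 9: out=1, reg = 0xA7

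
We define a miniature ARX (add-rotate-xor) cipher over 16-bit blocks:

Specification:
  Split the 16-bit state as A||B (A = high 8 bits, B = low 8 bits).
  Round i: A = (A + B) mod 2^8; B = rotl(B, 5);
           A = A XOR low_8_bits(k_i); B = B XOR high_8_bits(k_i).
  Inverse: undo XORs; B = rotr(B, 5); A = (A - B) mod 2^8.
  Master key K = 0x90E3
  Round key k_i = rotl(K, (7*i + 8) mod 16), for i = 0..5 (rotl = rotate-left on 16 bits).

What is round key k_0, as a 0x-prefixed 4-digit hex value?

0xE390

K = 0x90E3
k_0 = rotl(K, (7*0+8) mod 16) = rotl(K, 8) = 0xE390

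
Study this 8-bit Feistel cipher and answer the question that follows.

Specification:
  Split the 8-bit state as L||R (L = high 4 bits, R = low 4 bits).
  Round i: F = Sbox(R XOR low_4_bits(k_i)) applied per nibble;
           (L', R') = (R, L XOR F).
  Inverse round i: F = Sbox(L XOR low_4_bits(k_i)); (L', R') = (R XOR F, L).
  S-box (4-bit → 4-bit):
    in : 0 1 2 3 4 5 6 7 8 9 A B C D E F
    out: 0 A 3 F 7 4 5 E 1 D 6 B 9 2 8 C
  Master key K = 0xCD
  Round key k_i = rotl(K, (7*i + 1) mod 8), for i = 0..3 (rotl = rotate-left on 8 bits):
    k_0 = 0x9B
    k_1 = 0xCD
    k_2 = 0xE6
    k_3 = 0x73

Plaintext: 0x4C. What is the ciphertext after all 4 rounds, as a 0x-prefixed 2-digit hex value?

0xDA

s_0 = plaintext = 0x4C
s_1 = Round(s_0, k_0) = 0xCA
s_2 = Round(s_1, k_1) = 0xA2
s_3 = Round(s_2, k_2) = 0x2D
s_4 = Round(s_3, k_3) = 0xDA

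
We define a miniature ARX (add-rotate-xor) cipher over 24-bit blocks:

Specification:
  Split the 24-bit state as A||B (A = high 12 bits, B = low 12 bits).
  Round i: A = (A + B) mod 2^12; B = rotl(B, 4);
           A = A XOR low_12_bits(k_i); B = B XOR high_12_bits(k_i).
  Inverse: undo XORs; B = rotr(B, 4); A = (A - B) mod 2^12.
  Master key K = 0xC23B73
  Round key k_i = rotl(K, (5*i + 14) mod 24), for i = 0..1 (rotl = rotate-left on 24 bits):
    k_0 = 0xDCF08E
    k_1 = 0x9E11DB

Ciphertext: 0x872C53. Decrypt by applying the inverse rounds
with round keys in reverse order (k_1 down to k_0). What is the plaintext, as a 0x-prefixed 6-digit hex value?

s_0 = ciphertext = 0x872C53
s_1 = InvRound(s_0, k_1) = 0x74E25B
s_2 = InvRound(s_1, k_0) = 0x2C74F9

0x2C74F9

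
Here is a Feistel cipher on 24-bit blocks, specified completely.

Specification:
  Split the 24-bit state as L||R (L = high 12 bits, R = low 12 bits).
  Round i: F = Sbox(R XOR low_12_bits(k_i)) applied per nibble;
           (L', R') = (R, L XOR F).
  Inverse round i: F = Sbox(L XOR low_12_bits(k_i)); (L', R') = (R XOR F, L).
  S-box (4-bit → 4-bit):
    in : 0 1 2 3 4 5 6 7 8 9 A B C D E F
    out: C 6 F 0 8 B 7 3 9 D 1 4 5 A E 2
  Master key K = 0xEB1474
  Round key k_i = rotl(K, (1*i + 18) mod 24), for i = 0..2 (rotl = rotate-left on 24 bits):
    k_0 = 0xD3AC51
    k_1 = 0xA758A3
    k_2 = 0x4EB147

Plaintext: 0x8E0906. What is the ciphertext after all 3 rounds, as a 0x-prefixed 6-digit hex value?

0xD2A629

s_0 = plaintext = 0x8E0906
s_1 = Round(s_0, k_0) = 0x906353
s_2 = Round(s_1, k_1) = 0x353D2A
s_3 = Round(s_2, k_2) = 0xD2A629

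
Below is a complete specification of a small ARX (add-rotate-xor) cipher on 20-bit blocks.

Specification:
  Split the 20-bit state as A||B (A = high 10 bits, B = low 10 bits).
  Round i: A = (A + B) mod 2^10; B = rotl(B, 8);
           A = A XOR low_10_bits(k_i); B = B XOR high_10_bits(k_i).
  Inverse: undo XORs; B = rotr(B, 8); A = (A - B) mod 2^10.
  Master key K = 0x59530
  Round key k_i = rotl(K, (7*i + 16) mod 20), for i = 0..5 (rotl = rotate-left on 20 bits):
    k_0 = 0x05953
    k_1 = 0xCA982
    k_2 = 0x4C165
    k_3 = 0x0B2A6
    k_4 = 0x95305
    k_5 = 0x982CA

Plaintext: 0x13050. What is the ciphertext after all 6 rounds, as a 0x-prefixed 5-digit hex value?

0xB065A

s_0 = plaintext = 0x13050
s_1 = Round(s_0, k_0) = 0x73C02
s_2 = Round(s_1, k_1) = 0x14D2A
s_3 = Round(s_2, k_2) = 0x0637A
s_4 = Round(s_3, k_3) = 0x4D2F2
s_5 = Round(s_4, k_4) = 0xC8CE8
s_6 = Round(s_5, k_5) = 0xB065A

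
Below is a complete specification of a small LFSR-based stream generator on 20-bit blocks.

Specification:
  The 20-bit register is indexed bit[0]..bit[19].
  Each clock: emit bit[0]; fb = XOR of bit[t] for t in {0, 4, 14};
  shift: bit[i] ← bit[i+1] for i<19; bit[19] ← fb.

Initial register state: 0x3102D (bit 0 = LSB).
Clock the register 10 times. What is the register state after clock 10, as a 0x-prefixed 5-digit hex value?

reg_0 = 0x3102D
clock 1: out=1, reg = 0x98816
clock 2: out=0, reg = 0xCC40B
clock 3: out=1, reg = 0x66205
clock 4: out=1, reg = 0x33102
clock 5: out=0, reg = 0x19881
clock 6: out=1, reg = 0x8CC40
clock 7: out=0, reg = 0xC6620
clock 8: out=0, reg = 0xE3310
clock 9: out=0, reg = 0xF1988
clock 10: out=0, reg = 0x78CC4

0x78CC4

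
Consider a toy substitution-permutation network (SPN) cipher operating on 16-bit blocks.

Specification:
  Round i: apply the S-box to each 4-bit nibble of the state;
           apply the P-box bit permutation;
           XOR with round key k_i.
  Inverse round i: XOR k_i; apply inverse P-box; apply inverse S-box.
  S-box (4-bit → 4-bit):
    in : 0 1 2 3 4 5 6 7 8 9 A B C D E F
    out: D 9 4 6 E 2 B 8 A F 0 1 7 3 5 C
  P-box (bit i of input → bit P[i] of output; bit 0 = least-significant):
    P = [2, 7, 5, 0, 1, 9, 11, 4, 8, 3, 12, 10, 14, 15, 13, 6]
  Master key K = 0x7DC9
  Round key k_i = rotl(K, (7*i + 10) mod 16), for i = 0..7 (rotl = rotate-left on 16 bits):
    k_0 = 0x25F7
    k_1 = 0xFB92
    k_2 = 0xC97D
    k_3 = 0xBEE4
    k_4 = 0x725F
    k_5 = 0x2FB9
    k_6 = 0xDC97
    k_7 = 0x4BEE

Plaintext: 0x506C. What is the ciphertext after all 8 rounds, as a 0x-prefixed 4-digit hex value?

s_0 = plaintext = 0x506C
s_1 = Round(s_0, k_0) = 0xB241
s_2 = Round(s_1, k_1) = 0xA187
s_3 = Round(s_2, k_2) = 0xCE6C
s_4 = Round(s_3, k_3) = 0x4D52
s_5 = Round(s_4, k_4) = 0xD137
s_6 = Round(s_5, k_5) = 0xE0B8
s_7 = Round(s_6, k_6) = 0xA914
s_8 = Round(s_7, k_7) = 0x5E55

0x5E55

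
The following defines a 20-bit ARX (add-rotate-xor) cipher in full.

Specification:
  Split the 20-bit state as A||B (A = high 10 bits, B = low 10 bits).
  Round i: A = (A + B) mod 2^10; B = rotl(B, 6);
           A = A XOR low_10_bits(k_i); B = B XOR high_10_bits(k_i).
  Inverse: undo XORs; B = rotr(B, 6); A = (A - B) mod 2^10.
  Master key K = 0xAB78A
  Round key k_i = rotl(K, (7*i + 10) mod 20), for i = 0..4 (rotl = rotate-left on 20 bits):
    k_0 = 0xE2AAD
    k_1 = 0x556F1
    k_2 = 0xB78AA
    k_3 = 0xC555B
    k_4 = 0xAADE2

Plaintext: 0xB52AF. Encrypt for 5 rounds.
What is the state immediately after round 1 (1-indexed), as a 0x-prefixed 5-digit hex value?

0xCB860

s_0 = plaintext = 0xB52AF
s_1 = Round(s_0, k_0) = 0xCB860
s_2 = Round(s_1, k_1) = 0x5FD53
s_3 = Round(s_2, k_2) = 0x9E20B
s_4 = Round(s_3, k_3) = 0x761F5
s_5 = Round(s_4, k_4) = 0x8BFF4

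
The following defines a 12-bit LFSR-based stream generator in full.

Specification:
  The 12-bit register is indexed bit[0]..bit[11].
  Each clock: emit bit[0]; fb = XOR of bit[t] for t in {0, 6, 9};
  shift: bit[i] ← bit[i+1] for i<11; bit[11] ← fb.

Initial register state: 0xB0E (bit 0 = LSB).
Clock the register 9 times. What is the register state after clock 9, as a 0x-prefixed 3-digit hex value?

reg_0 = 0xB0E
clock 1: out=0, reg = 0xD87
clock 2: out=1, reg = 0xEC3
clock 3: out=1, reg = 0xF61
clock 4: out=1, reg = 0xFB0
clock 5: out=0, reg = 0xFD8
clock 6: out=0, reg = 0x7EC
clock 7: out=0, reg = 0x3F6
clock 8: out=0, reg = 0x1FB
clock 9: out=1, reg = 0x0FD

0x0FD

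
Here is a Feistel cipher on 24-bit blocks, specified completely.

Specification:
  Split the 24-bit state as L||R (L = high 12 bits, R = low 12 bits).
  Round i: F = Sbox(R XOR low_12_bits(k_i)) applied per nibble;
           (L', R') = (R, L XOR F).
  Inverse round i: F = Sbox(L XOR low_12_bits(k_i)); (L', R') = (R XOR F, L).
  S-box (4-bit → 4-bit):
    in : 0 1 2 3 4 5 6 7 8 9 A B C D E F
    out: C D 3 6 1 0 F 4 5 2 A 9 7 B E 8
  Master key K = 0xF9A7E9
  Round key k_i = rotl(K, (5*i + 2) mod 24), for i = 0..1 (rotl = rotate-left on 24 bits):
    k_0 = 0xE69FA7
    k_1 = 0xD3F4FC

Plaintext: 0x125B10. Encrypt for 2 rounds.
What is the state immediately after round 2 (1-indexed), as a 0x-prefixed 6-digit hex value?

0x0B1A0B

s_0 = plaintext = 0x125B10
s_1 = Round(s_0, k_0) = 0xB100B1
s_2 = Round(s_1, k_1) = 0x0B1A0B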